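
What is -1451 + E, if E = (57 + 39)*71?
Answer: 5365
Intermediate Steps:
E = 6816 (E = 96*71 = 6816)
-1451 + E = -1451 + 6816 = 5365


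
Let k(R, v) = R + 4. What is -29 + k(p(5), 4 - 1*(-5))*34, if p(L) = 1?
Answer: 141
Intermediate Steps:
k(R, v) = 4 + R
-29 + k(p(5), 4 - 1*(-5))*34 = -29 + (4 + 1)*34 = -29 + 5*34 = -29 + 170 = 141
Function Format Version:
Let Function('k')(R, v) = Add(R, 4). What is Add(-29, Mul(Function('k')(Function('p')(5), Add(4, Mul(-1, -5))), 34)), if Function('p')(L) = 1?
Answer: 141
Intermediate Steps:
Function('k')(R, v) = Add(4, R)
Add(-29, Mul(Function('k')(Function('p')(5), Add(4, Mul(-1, -5))), 34)) = Add(-29, Mul(Add(4, 1), 34)) = Add(-29, Mul(5, 34)) = Add(-29, 170) = 141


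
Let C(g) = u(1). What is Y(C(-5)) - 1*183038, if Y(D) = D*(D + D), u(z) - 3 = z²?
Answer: -183006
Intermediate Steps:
u(z) = 3 + z²
C(g) = 4 (C(g) = 3 + 1² = 3 + 1 = 4)
Y(D) = 2*D² (Y(D) = D*(2*D) = 2*D²)
Y(C(-5)) - 1*183038 = 2*4² - 1*183038 = 2*16 - 183038 = 32 - 183038 = -183006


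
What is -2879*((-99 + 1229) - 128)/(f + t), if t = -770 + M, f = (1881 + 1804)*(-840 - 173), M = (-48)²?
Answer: 2884758/3731371 ≈ 0.77311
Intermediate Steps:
M = 2304
f = -3732905 (f = 3685*(-1013) = -3732905)
t = 1534 (t = -770 + 2304 = 1534)
-2879*((-99 + 1229) - 128)/(f + t) = -2879*((-99 + 1229) - 128)/(-3732905 + 1534) = -2879/((-3731371/(1130 - 128))) = -2879/((-3731371/1002)) = -2879/((-3731371*1/1002)) = -2879/(-3731371/1002) = -2879*(-1002/3731371) = 2884758/3731371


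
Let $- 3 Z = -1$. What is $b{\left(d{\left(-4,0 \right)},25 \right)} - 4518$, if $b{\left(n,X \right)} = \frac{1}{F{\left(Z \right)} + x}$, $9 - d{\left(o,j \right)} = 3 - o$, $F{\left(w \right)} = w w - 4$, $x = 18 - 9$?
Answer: $- \frac{207819}{46} \approx -4517.8$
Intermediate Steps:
$x = 9$ ($x = 18 - 9 = 9$)
$Z = \frac{1}{3}$ ($Z = \left(- \frac{1}{3}\right) \left(-1\right) = \frac{1}{3} \approx 0.33333$)
$F{\left(w \right)} = -4 + w^{2}$ ($F{\left(w \right)} = w^{2} - 4 = -4 + w^{2}$)
$d{\left(o,j \right)} = 6 + o$ ($d{\left(o,j \right)} = 9 - \left(3 - o\right) = 9 + \left(-3 + o\right) = 6 + o$)
$b{\left(n,X \right)} = \frac{9}{46}$ ($b{\left(n,X \right)} = \frac{1}{\left(-4 + \left(\frac{1}{3}\right)^{2}\right) + 9} = \frac{1}{\left(-4 + \frac{1}{9}\right) + 9} = \frac{1}{- \frac{35}{9} + 9} = \frac{1}{\frac{46}{9}} = \frac{9}{46}$)
$b{\left(d{\left(-4,0 \right)},25 \right)} - 4518 = \frac{9}{46} - 4518 = - \frac{207819}{46}$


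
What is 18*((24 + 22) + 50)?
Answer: 1728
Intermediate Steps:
18*((24 + 22) + 50) = 18*(46 + 50) = 18*96 = 1728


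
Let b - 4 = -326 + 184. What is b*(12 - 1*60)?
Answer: 6624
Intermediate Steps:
b = -138 (b = 4 + (-326 + 184) = 4 - 142 = -138)
b*(12 - 1*60) = -138*(12 - 1*60) = -138*(12 - 60) = -138*(-48) = 6624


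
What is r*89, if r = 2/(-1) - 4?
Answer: -534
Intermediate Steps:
r = -6 (r = 2*(-1) - 4 = -2 - 4 = -6)
r*89 = -6*89 = -534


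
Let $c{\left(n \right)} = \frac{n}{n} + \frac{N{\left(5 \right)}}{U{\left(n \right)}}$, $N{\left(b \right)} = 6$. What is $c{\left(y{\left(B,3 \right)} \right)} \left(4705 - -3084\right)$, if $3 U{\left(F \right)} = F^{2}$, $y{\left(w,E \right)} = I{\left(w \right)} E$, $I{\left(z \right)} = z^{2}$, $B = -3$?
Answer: $\frac{646487}{81} \approx 7981.3$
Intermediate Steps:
$y{\left(w,E \right)} = E w^{2}$ ($y{\left(w,E \right)} = w^{2} E = E w^{2}$)
$U{\left(F \right)} = \frac{F^{2}}{3}$
$c{\left(n \right)} = 1 + \frac{18}{n^{2}}$ ($c{\left(n \right)} = \frac{n}{n} + \frac{6}{\frac{1}{3} n^{2}} = 1 + 6 \frac{3}{n^{2}} = 1 + \frac{18}{n^{2}}$)
$c{\left(y{\left(B,3 \right)} \right)} \left(4705 - -3084\right) = \left(1 + \frac{18}{729}\right) \left(4705 - -3084\right) = \left(1 + \frac{18}{729}\right) \left(4705 + 3084\right) = \left(1 + \frac{18}{729}\right) 7789 = \left(1 + 18 \cdot \frac{1}{729}\right) 7789 = \left(1 + \frac{2}{81}\right) 7789 = \frac{83}{81} \cdot 7789 = \frac{646487}{81}$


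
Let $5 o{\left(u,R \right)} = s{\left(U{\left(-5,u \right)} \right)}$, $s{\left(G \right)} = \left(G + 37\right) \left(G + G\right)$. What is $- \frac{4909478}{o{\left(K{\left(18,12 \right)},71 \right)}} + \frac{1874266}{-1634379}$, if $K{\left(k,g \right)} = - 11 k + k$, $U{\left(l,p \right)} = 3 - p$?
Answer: $- \frac{1342355153971}{4386673236} \approx -306.01$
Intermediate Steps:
$K{\left(k,g \right)} = - 10 k$
$s{\left(G \right)} = 2 G \left(37 + G\right)$ ($s{\left(G \right)} = \left(37 + G\right) 2 G = 2 G \left(37 + G\right)$)
$o{\left(u,R \right)} = \frac{2 \left(3 - u\right) \left(40 - u\right)}{5}$ ($o{\left(u,R \right)} = \frac{2 \left(3 - u\right) \left(37 - \left(-3 + u\right)\right)}{5} = \frac{2 \left(3 - u\right) \left(40 - u\right)}{5}$)
$- \frac{4909478}{o{\left(K{\left(18,12 \right)},71 \right)}} + \frac{1874266}{-1634379} = - \frac{4909478}{\frac{2}{5} \left(-40 - 180\right) \left(-3 - 180\right)} + \frac{1874266}{-1634379} = - \frac{4909478}{\frac{2}{5} \left(-40 - 180\right) \left(-3 - 180\right)} + 1874266 \left(- \frac{1}{1634379}\right) = - \frac{4909478}{\frac{2}{5} \left(-220\right) \left(-183\right)} - \frac{1874266}{1634379} = - \frac{4909478}{16104} - \frac{1874266}{1634379} = \left(-4909478\right) \frac{1}{16104} - \frac{1874266}{1634379} = - \frac{2454739}{8052} - \frac{1874266}{1634379} = - \frac{1342355153971}{4386673236}$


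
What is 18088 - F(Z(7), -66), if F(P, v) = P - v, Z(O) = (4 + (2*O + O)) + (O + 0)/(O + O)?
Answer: 35993/2 ≈ 17997.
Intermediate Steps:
Z(O) = 9/2 + 3*O (Z(O) = (4 + 3*O) + O/((2*O)) = (4 + 3*O) + O*(1/(2*O)) = (4 + 3*O) + 1/2 = 9/2 + 3*O)
18088 - F(Z(7), -66) = 18088 - ((9/2 + 3*7) - 1*(-66)) = 18088 - ((9/2 + 21) + 66) = 18088 - (51/2 + 66) = 18088 - 1*183/2 = 18088 - 183/2 = 35993/2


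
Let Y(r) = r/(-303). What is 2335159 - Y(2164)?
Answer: 707555341/303 ≈ 2.3352e+6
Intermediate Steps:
Y(r) = -r/303 (Y(r) = r*(-1/303) = -r/303)
2335159 - Y(2164) = 2335159 - (-1)*2164/303 = 2335159 - 1*(-2164/303) = 2335159 + 2164/303 = 707555341/303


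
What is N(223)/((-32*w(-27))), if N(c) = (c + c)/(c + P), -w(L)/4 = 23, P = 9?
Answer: 223/341504 ≈ 0.00065299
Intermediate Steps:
w(L) = -92 (w(L) = -4*23 = -92)
N(c) = 2*c/(9 + c) (N(c) = (c + c)/(c + 9) = (2*c)/(9 + c) = 2*c/(9 + c))
N(223)/((-32*w(-27))) = (2*223/(9 + 223))/((-32*(-92))) = (2*223/232)/2944 = (2*223*(1/232))*(1/2944) = (223/116)*(1/2944) = 223/341504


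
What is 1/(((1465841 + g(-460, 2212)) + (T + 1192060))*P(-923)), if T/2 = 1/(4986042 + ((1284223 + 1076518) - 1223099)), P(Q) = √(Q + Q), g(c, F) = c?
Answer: -1530921*I*√1846/7510141302416129 ≈ -8.7583e-9*I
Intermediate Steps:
P(Q) = √2*√Q (P(Q) = √(2*Q) = √2*√Q)
T = 1/3061842 (T = 2/(4986042 + ((1284223 + 1076518) - 1223099)) = 2/(4986042 + (2360741 - 1223099)) = 2/(4986042 + 1137642) = 2/6123684 = 2*(1/6123684) = 1/3061842 ≈ 3.2660e-7)
1/(((1465841 + g(-460, 2212)) + (T + 1192060))*P(-923)) = 1/(((1465841 - 460) + (1/3061842 + 1192060))*((√2*√(-923)))) = 1/((1465381 + 3649899374521/3061842)*((√2*(I*√923)))) = 1/((8136664466323/3061842)*((I*√1846))) = 3061842*(-I*√1846/1846)/8136664466323 = -1530921*I*√1846/7510141302416129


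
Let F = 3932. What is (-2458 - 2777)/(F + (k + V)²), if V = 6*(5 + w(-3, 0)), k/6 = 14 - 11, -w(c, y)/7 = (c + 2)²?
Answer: -5235/3968 ≈ -1.3193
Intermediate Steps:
w(c, y) = -7*(2 + c)² (w(c, y) = -7*(c + 2)² = -7*(2 + c)²)
k = 18 (k = 6*(14 - 11) = 6*3 = 18)
V = -12 (V = 6*(5 - 7*(2 - 3)²) = 6*(5 - 7*(-1)²) = 6*(5 - 7*1) = 6*(5 - 7) = 6*(-2) = -12)
(-2458 - 2777)/(F + (k + V)²) = (-2458 - 2777)/(3932 + (18 - 12)²) = -5235/(3932 + 6²) = -5235/(3932 + 36) = -5235/3968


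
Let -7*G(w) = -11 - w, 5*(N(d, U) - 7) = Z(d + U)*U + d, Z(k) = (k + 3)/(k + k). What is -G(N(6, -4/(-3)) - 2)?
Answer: -2869/1155 ≈ -2.4840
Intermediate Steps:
Z(k) = (3 + k)/(2*k) (Z(k) = (3 + k)/((2*k)) = (3 + k)*(1/(2*k)) = (3 + k)/(2*k))
N(d, U) = 7 + d/5 + U*(3 + U + d)/(10*(U + d)) (N(d, U) = 7 + (((3 + (d + U))/(2*(d + U)))*U + d)/5 = 7 + (((3 + (U + d))/(2*(U + d)))*U + d)/5 = 7 + (((3 + U + d)/(2*(U + d)))*U + d)/5 = 7 + (U*(3 + U + d)/(2*(U + d)) + d)/5 = 7 + (d + U*(3 + U + d)/(2*(U + d)))/5 = 7 + (d/5 + U*(3 + U + d)/(10*(U + d))) = 7 + d/5 + U*(3 + U + d)/(10*(U + d)))
G(w) = 11/7 + w/7 (G(w) = -(-11 - w)/7 = 11/7 + w/7)
-G(N(6, -4/(-3)) - 2) = -(11/7 + (((35 + 6)*(-4/(-3) + 6)/5 + (-4/(-3))*(3 - 4/(-3) + 6)/10)/(-4/(-3) + 6) - 2)/7) = -(11/7 + (((⅕)*41*(-4*(-⅓) + 6) + (-4*(-⅓))*(3 - 4*(-⅓) + 6)/10)/(-4*(-⅓) + 6) - 2)/7) = -(11/7 + (((⅕)*41*(4/3 + 6) + (⅒)*(4/3)*(3 + 4/3 + 6))/(4/3 + 6) - 2)/7) = -(11/7 + (((⅕)*41*(22/3) + (⅒)*(4/3)*(31/3))/(22/3) - 2)/7) = -(11/7 + (3*(902/15 + 62/45)/22 - 2)/7) = -(11/7 + ((3/22)*(2768/45) - 2)/7) = -(11/7 + (1384/165 - 2)/7) = -(11/7 + (⅐)*(1054/165)) = -(11/7 + 1054/1155) = -1*2869/1155 = -2869/1155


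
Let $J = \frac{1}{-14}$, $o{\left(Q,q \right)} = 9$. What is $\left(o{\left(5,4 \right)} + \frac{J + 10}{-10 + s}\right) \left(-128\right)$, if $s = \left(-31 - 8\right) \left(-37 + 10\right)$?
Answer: $- \frac{8419648}{7301} \approx -1153.2$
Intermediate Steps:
$J = - \frac{1}{14} \approx -0.071429$
$s = 1053$ ($s = \left(-39\right) \left(-27\right) = 1053$)
$\left(o{\left(5,4 \right)} + \frac{J + 10}{-10 + s}\right) \left(-128\right) = \left(9 + \frac{- \frac{1}{14} + 10}{-10 + 1053}\right) \left(-128\right) = \left(9 + \frac{139}{14 \cdot 1043}\right) \left(-128\right) = \left(9 + \frac{139}{14} \cdot \frac{1}{1043}\right) \left(-128\right) = \left(9 + \frac{139}{14602}\right) \left(-128\right) = \frac{131557}{14602} \left(-128\right) = - \frac{8419648}{7301}$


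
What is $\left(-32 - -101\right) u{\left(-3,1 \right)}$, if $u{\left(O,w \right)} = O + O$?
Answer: $-414$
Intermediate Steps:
$u{\left(O,w \right)} = 2 O$
$\left(-32 - -101\right) u{\left(-3,1 \right)} = \left(-32 - -101\right) 2 \left(-3\right) = \left(-32 + 101\right) \left(-6\right) = 69 \left(-6\right) = -414$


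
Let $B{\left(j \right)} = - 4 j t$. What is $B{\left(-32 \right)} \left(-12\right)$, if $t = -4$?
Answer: $6144$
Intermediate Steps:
$B{\left(j \right)} = 16 j$ ($B{\left(j \right)} = - 4 j \left(-4\right) = 16 j$)
$B{\left(-32 \right)} \left(-12\right) = 16 \left(-32\right) \left(-12\right) = \left(-512\right) \left(-12\right) = 6144$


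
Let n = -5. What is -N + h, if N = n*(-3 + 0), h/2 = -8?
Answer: -31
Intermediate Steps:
h = -16 (h = 2*(-8) = -16)
N = 15 (N = -5*(-3 + 0) = -5*(-3) = 15)
-N + h = -1*15 - 16 = -15 - 16 = -31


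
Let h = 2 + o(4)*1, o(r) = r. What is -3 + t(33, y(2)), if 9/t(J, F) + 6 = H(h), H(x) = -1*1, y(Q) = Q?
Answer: -30/7 ≈ -4.2857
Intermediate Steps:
h = 6 (h = 2 + 4*1 = 2 + 4 = 6)
H(x) = -1
t(J, F) = -9/7 (t(J, F) = 9/(-6 - 1) = 9/(-7) = 9*(-1/7) = -9/7)
-3 + t(33, y(2)) = -3 - 9/7 = -30/7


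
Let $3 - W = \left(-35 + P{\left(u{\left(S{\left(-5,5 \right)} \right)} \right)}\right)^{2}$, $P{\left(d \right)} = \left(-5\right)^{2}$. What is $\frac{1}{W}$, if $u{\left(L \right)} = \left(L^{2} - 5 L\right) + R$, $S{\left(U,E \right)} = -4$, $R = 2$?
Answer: $- \frac{1}{97} \approx -0.010309$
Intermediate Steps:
$u{\left(L \right)} = 2 + L^{2} - 5 L$ ($u{\left(L \right)} = \left(L^{2} - 5 L\right) + 2 = 2 + L^{2} - 5 L$)
$P{\left(d \right)} = 25$
$W = -97$ ($W = 3 - \left(-35 + 25\right)^{2} = 3 - \left(-10\right)^{2} = 3 - 100 = -97$)
$\frac{1}{W} = \frac{1}{-97} = - \frac{1}{97}$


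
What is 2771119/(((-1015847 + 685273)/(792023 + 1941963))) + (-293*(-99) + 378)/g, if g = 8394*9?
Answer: -31797313170089743/1387419078 ≈ -2.2918e+7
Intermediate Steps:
g = 75546
2771119/(((-1015847 + 685273)/(792023 + 1941963))) + (-293*(-99) + 378)/g = 2771119/(((-1015847 + 685273)/(792023 + 1941963))) + (-293*(-99) + 378)/75546 = 2771119/((-330574/2733986)) + (29007 + 378)*(1/75546) = 2771119/((-330574*1/2733986)) + 29385*(1/75546) = 2771119/(-165287/1366993) + 3265/8394 = 2771119*(-1366993/165287) + 3265/8394 = -3788100275167/165287 + 3265/8394 = -31797313170089743/1387419078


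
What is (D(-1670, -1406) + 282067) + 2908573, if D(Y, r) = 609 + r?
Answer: 3189843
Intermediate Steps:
(D(-1670, -1406) + 282067) + 2908573 = ((609 - 1406) + 282067) + 2908573 = (-797 + 282067) + 2908573 = 281270 + 2908573 = 3189843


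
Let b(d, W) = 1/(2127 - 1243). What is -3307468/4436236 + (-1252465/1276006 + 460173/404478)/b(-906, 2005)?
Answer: 6548610386882678771/47700290701129101 ≈ 137.29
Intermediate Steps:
b(d, W) = 1/884
-3307468/4436236 + (-1252465/1276006 + 460173/404478)/b(-906, 2005) = -3307468/4436236 + (-1252465/1276006 + 460173/404478)/(1/884) = -3307468*1/4436236 + (-1252465*1/1276006 + 460173*(1/404478))*884 = -826867/1109059 + (-1252465/1276006 + 153391/134826)*884 = -826867/1109059 + (6715747564/43009696239)*884 = -826867/1109059 + 5936720846576/43009696239 = 6548610386882678771/47700290701129101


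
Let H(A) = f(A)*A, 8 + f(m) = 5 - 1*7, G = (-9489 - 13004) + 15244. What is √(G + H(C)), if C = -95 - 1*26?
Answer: 3*I*√671 ≈ 77.711*I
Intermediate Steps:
G = -7249 (G = -22493 + 15244 = -7249)
f(m) = -10 (f(m) = -8 + (5 - 1*7) = -8 + (5 - 7) = -8 - 2 = -10)
C = -121 (C = -95 - 26 = -121)
H(A) = -10*A
√(G + H(C)) = √(-7249 - 10*(-121)) = √(-7249 + 1210) = √(-6039) = 3*I*√671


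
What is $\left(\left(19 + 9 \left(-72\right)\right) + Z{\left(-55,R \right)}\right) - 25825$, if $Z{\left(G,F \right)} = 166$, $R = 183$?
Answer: $-26288$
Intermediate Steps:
$\left(\left(19 + 9 \left(-72\right)\right) + Z{\left(-55,R \right)}\right) - 25825 = \left(\left(19 + 9 \left(-72\right)\right) + 166\right) - 25825 = \left(\left(19 - 648\right) + 166\right) - 25825 = \left(-629 + 166\right) - 25825 = -463 - 25825 = -26288$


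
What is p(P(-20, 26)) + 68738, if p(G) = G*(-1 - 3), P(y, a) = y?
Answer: 68818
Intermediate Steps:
p(G) = -4*G (p(G) = G*(-4) = -4*G)
p(P(-20, 26)) + 68738 = -4*(-20) + 68738 = 80 + 68738 = 68818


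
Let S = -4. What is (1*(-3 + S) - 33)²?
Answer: 1600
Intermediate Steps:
(1*(-3 + S) - 33)² = (1*(-3 - 4) - 33)² = (1*(-7) - 33)² = (-7 - 33)² = (-40)² = 1600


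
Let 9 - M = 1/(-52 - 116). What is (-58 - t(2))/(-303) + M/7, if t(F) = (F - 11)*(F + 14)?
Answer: 119101/118776 ≈ 1.0027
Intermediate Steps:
M = 1513/168 (M = 9 - 1/(-52 - 116) = 9 - 1/(-168) = 9 - 1*(-1/168) = 9 + 1/168 = 1513/168 ≈ 9.0060)
t(F) = (-11 + F)*(14 + F)
(-58 - t(2))/(-303) + M/7 = (-58 - (-154 + 2² + 3*2))/(-303) + (1513/168)/7 = (-58 - (-154 + 4 + 6))*(-1/303) + (1513/168)*(⅐) = (-58 - 1*(-144))*(-1/303) + 1513/1176 = (-58 + 144)*(-1/303) + 1513/1176 = 86*(-1/303) + 1513/1176 = -86/303 + 1513/1176 = 119101/118776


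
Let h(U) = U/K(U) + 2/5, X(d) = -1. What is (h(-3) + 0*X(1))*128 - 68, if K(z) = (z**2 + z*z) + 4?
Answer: -1884/55 ≈ -34.255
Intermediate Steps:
K(z) = 4 + 2*z**2 (K(z) = (z**2 + z**2) + 4 = 2*z**2 + 4 = 4 + 2*z**2)
h(U) = 2/5 + U/(4 + 2*U**2) (h(U) = U/(4 + 2*U**2) + 2/5 = 2/5 + U/(4 + 2*U**2))
(h(-3) + 0*X(1))*128 - 68 = ((8 + 4*(-3)**2 + 5*(-3))/(10*(2 + (-3)**2)) + 0*(-1))*128 - 68 = ((8 + 4*9 - 15)/(10*(2 + 9)) + 0)*128 - 68 = ((1/10)*(8 + 36 - 15)/11 + 0)*128 - 68 = ((1/10)*(1/11)*29 + 0)*128 - 68 = (29/110 + 0)*128 - 68 = (29/110)*128 - 68 = 1856/55 - 68 = -1884/55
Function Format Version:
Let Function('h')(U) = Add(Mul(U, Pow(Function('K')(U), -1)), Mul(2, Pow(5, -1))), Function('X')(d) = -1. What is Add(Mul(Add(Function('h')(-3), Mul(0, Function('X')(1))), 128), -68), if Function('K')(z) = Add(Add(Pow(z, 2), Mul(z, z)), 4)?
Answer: Rational(-1884, 55) ≈ -34.255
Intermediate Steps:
Function('K')(z) = Add(4, Mul(2, Pow(z, 2))) (Function('K')(z) = Add(Add(Pow(z, 2), Pow(z, 2)), 4) = Add(Mul(2, Pow(z, 2)), 4) = Add(4, Mul(2, Pow(z, 2))))
Function('h')(U) = Add(Rational(2, 5), Mul(U, Pow(Add(4, Mul(2, Pow(U, 2))), -1))) (Function('h')(U) = Add(Mul(U, Pow(Add(4, Mul(2, Pow(U, 2))), -1)), Mul(2, Pow(5, -1))) = Add(Mul(U, Pow(Add(4, Mul(2, Pow(U, 2))), -1)), Mul(2, Rational(1, 5))) = Add(Mul(U, Pow(Add(4, Mul(2, Pow(U, 2))), -1)), Rational(2, 5)) = Add(Rational(2, 5), Mul(U, Pow(Add(4, Mul(2, Pow(U, 2))), -1))))
Add(Mul(Add(Function('h')(-3), Mul(0, Function('X')(1))), 128), -68) = Add(Mul(Add(Mul(Rational(1, 10), Pow(Add(2, Pow(-3, 2)), -1), Add(8, Mul(4, Pow(-3, 2)), Mul(5, -3))), Mul(0, -1)), 128), -68) = Add(Mul(Add(Mul(Rational(1, 10), Pow(Add(2, 9), -1), Add(8, Mul(4, 9), -15)), 0), 128), -68) = Add(Mul(Add(Mul(Rational(1, 10), Pow(11, -1), Add(8, 36, -15)), 0), 128), -68) = Add(Mul(Add(Mul(Rational(1, 10), Rational(1, 11), 29), 0), 128), -68) = Add(Mul(Add(Rational(29, 110), 0), 128), -68) = Add(Mul(Rational(29, 110), 128), -68) = Add(Rational(1856, 55), -68) = Rational(-1884, 55)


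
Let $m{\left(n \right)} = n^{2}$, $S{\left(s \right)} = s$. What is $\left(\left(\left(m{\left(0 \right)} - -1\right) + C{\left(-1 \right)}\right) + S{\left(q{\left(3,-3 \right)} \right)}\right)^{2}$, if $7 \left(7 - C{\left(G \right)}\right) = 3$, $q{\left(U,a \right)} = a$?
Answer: $\frac{1024}{49} \approx 20.898$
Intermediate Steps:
$C{\left(G \right)} = \frac{46}{7}$ ($C{\left(G \right)} = 7 - \frac{3}{7} = \frac{46}{7}$)
$\left(\left(\left(m{\left(0 \right)} - -1\right) + C{\left(-1 \right)}\right) + S{\left(q{\left(3,-3 \right)} \right)}\right)^{2} = \left(\left(\left(0^{2} - -1\right) + \frac{46}{7}\right) - 3\right)^{2} = \left(\left(\left(0 + \left(-4 + 5\right)\right) + \frac{46}{7}\right) - 3\right)^{2} = \left(\left(\left(0 + 1\right) + \frac{46}{7}\right) - 3\right)^{2} = \left(\left(1 + \frac{46}{7}\right) - 3\right)^{2} = \left(\frac{53}{7} - 3\right)^{2} = \left(\frac{32}{7}\right)^{2} = \frac{1024}{49}$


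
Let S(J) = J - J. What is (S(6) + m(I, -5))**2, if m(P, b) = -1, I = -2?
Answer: 1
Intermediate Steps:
S(J) = 0
(S(6) + m(I, -5))**2 = (0 - 1)**2 = (-1)**2 = 1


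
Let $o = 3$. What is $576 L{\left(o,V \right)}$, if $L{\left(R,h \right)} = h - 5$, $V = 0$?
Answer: $-2880$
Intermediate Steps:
$L{\left(R,h \right)} = -5 + h$
$576 L{\left(o,V \right)} = 576 \left(-5 + 0\right) = 576 \left(-5\right) = -2880$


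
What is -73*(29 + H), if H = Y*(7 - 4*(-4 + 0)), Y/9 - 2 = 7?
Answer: -138116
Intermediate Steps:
Y = 81 (Y = 18 + 9*7 = 18 + 63 = 81)
H = 1863 (H = 81*(7 - 4*(-4 + 0)) = 81*(7 - 4*(-4)) = 81*(7 + 16) = 81*23 = 1863)
-73*(29 + H) = -73*(29 + 1863) = -73*1892 = -138116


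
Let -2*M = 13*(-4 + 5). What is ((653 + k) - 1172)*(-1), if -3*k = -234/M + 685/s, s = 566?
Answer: 902323/1698 ≈ 531.40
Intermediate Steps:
M = -13/2 (M = -13*(-4 + 5)/2 = -13/2 ≈ -6.5000)
k = -21061/1698 (k = -(-234/(-13/2) + 685/566)/3 = -(-234*(-2/13) + 685*(1/566))/3 = -(36 + 685/566)/3 = -⅓*21061/566 = -21061/1698 ≈ -12.403)
((653 + k) - 1172)*(-1) = ((653 - 21061/1698) - 1172)*(-1) = (1087733/1698 - 1172)*(-1) = -902323/1698*(-1) = 902323/1698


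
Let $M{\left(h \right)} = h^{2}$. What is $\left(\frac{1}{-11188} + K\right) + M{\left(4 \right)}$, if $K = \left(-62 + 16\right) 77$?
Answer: $- \frac{39448889}{11188} \approx -3526.0$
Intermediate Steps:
$K = -3542$ ($K = \left(-46\right) 77 = -3542$)
$\left(\frac{1}{-11188} + K\right) + M{\left(4 \right)} = \left(\frac{1}{-11188} - 3542\right) + 4^{2} = \left(- \frac{1}{11188} - 3542\right) + 16 = - \frac{39627897}{11188} + 16 = - \frac{39448889}{11188}$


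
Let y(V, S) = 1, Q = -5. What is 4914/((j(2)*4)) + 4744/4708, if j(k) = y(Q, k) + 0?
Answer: 2894261/2354 ≈ 1229.5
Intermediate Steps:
j(k) = 1 (j(k) = 1 + 0 = 1)
4914/((j(2)*4)) + 4744/4708 = 4914/((1*4)) + 4744/4708 = 4914/4 + 4744*(1/4708) = 4914*(1/4) + 1186/1177 = 2457/2 + 1186/1177 = 2894261/2354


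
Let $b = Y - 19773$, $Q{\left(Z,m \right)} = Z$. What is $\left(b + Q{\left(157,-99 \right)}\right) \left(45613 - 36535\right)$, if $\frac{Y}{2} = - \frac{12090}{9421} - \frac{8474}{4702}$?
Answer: $- \frac{3945362097898260}{22148771} \approx -1.7813 \cdot 10^{8}$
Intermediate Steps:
$Y = - \frac{136680734}{22148771}$ ($Y = 2 \left(- \frac{12090}{9421} - \frac{8474}{4702}\right) = 2 \left(\left(-12090\right) \frac{1}{9421} - \frac{4237}{2351}\right) = 2 \left(- \frac{12090}{9421} - \frac{4237}{2351}\right) = 2 \left(- \frac{68340367}{22148771}\right) = - \frac{136680734}{22148771} \approx -6.171$)
$b = - \frac{438084329717}{22148771}$ ($b = - \frac{136680734}{22148771} - 19773 = - \frac{438084329717}{22148771} \approx -19779.0$)
$\left(b + Q{\left(157,-99 \right)}\right) \left(45613 - 36535\right) = \left(- \frac{438084329717}{22148771} + 157\right) \left(45613 - 36535\right) = \left(- \frac{434606972670}{22148771}\right) 9078 = - \frac{3945362097898260}{22148771}$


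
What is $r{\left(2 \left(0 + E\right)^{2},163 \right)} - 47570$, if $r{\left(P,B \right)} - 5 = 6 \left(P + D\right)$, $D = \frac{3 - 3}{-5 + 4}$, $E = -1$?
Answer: $-47553$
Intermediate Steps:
$D = 0$ ($D = \frac{0}{-1} = 0 \left(-1\right) = 0$)
$r{\left(P,B \right)} = 5 + 6 P$ ($r{\left(P,B \right)} = 5 + 6 \left(P + 0\right) = 5 + 6 P$)
$r{\left(2 \left(0 + E\right)^{2},163 \right)} - 47570 = \left(5 + 6 \cdot 2 \left(0 - 1\right)^{2}\right) - 47570 = \left(5 + 6 \cdot 2 \left(-1\right)^{2}\right) - 47570 = \left(5 + 6 \cdot 2 \cdot 1\right) - 47570 = \left(5 + 6 \cdot 2\right) - 47570 = \left(5 + 12\right) - 47570 = 17 - 47570 = -47553$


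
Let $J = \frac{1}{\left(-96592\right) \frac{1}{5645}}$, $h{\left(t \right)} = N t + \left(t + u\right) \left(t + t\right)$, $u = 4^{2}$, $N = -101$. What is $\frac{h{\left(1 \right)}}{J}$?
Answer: $\frac{6471664}{5645} \approx 1146.4$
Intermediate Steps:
$u = 16$
$h{\left(t \right)} = - 101 t + 2 t \left(16 + t\right)$ ($h{\left(t \right)} = - 101 t + \left(t + 16\right) \left(t + t\right) = - 101 t + \left(16 + t\right) 2 t = - 101 t + 2 t \left(16 + t\right)$)
$J = - \frac{5645}{96592}$ ($J = \frac{1}{\left(-96592\right) \frac{1}{5645}} = \frac{1}{- \frac{96592}{5645}} = - \frac{5645}{96592} \approx -0.058442$)
$\frac{h{\left(1 \right)}}{J} = \frac{1 \left(-69 + 2 \cdot 1\right)}{- \frac{5645}{96592}} = 1 \left(-69 + 2\right) \left(- \frac{96592}{5645}\right) = 1 \left(-67\right) \left(- \frac{96592}{5645}\right) = \left(-67\right) \left(- \frac{96592}{5645}\right) = \frac{6471664}{5645}$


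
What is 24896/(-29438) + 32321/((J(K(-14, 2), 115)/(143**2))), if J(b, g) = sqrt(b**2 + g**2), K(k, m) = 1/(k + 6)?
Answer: -12448/14719 + 5287457032*sqrt(846401)/846401 ≈ 5.7472e+6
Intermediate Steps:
K(k, m) = 1/(6 + k)
24896/(-29438) + 32321/((J(K(-14, 2), 115)/(143**2))) = 24896/(-29438) + 32321/((sqrt((1/(6 - 14))**2 + 115**2)/(143**2))) = 24896*(-1/29438) + 32321/((sqrt((1/(-8))**2 + 13225)/20449)) = -12448/14719 + 32321/((sqrt((-1/8)**2 + 13225)*(1/20449))) = -12448/14719 + 32321/((sqrt(1/64 + 13225)*(1/20449))) = -12448/14719 + 32321/((sqrt(846401/64)*(1/20449))) = -12448/14719 + 32321/(((sqrt(846401)/8)*(1/20449))) = -12448/14719 + 32321/((sqrt(846401)/163592)) = -12448/14719 + 32321*(163592*sqrt(846401)/846401) = -12448/14719 + 5287457032*sqrt(846401)/846401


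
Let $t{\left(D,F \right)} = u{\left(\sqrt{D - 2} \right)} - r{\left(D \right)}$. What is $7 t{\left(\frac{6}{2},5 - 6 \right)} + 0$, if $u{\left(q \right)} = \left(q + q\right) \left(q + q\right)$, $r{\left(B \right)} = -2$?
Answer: $42$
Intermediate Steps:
$u{\left(q \right)} = 4 q^{2}$ ($u{\left(q \right)} = 2 q 2 q = 4 q^{2}$)
$t{\left(D,F \right)} = -6 + 4 D$ ($t{\left(D,F \right)} = 4 \left(\sqrt{D - 2}\right)^{2} - -2 = 4 \left(\sqrt{-2 + D}\right)^{2} + 2 = 4 \left(-2 + D\right) + 2 = \left(-8 + 4 D\right) + 2 = -6 + 4 D$)
$7 t{\left(\frac{6}{2},5 - 6 \right)} + 0 = 7 \left(-6 + 4 \cdot \frac{6}{2}\right) + 0 = 7 \left(-6 + 4 \cdot 6 \cdot \frac{1}{2}\right) + 0 = 7 \left(-6 + 4 \cdot 3\right) + 0 = 7 \left(-6 + 12\right) + 0 = 7 \cdot 6 + 0 = 42 + 0 = 42$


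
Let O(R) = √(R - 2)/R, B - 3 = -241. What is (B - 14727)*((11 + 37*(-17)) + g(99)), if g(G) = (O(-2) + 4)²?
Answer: 9023895 + 119720*I ≈ 9.0239e+6 + 1.1972e+5*I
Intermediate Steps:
B = -238 (B = 3 - 241 = -238)
O(R) = √(-2 + R)/R
g(G) = (4 - I)² (g(G) = (√(-2 - 2)/(-2) + 4)² = (-I + 4)² = (4 - I)²)
(B - 14727)*((11 + 37*(-17)) + g(99)) = (-238 - 14727)*((11 + 37*(-17)) + (4 - I)²) = -14965*((11 - 629) + (4 - I)²) = -14965*(-618 + (4 - I)²) = 9248370 - 14965*(4 - I)²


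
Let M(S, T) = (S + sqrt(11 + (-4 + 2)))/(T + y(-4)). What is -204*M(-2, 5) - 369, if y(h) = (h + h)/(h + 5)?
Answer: -301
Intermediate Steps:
y(h) = 2*h/(5 + h) (y(h) = (2*h)/(5 + h) = 2*h/(5 + h))
M(S, T) = (3 + S)/(-8 + T) (M(S, T) = (S + sqrt(11 + (-4 + 2)))/(T + 2*(-4)/(5 - 4)) = (S + sqrt(11 - 2))/(T + 2*(-4)/1) = (S + sqrt(9))/(T + 2*(-4)*1) = (S + 3)/(T - 8) = (3 + S)/(-8 + T))
-204*M(-2, 5) - 369 = -204*(3 - 2)/(-8 + 5) - 369 = -204/(-3) - 369 = -(-68) - 369 = -204*(-1/3) - 369 = 68 - 369 = -301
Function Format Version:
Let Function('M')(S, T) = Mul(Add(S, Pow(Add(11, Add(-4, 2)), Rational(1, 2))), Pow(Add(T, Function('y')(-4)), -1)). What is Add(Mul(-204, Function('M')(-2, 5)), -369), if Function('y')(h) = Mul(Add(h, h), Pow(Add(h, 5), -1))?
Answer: -301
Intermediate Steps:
Function('y')(h) = Mul(2, h, Pow(Add(5, h), -1)) (Function('y')(h) = Mul(Mul(2, h), Pow(Add(5, h), -1)) = Mul(2, h, Pow(Add(5, h), -1)))
Function('M')(S, T) = Mul(Pow(Add(-8, T), -1), Add(3, S)) (Function('M')(S, T) = Mul(Add(S, Pow(Add(11, Add(-4, 2)), Rational(1, 2))), Pow(Add(T, Mul(2, -4, Pow(Add(5, -4), -1))), -1)) = Mul(Add(S, Pow(Add(11, -2), Rational(1, 2))), Pow(Add(T, Mul(2, -4, Pow(1, -1))), -1)) = Mul(Add(S, Pow(9, Rational(1, 2))), Pow(Add(T, Mul(2, -4, 1)), -1)) = Mul(Add(S, 3), Pow(Add(T, -8), -1)) = Mul(Add(3, S), Pow(Add(-8, T), -1)) = Mul(Pow(Add(-8, T), -1), Add(3, S)))
Add(Mul(-204, Function('M')(-2, 5)), -369) = Add(Mul(-204, Mul(Pow(Add(-8, 5), -1), Add(3, -2))), -369) = Add(Mul(-204, Mul(Pow(-3, -1), 1)), -369) = Add(Mul(-204, Mul(Rational(-1, 3), 1)), -369) = Add(Mul(-204, Rational(-1, 3)), -369) = Add(68, -369) = -301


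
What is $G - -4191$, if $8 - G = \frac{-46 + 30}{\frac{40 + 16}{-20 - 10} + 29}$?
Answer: $\frac{1709233}{407} \approx 4199.6$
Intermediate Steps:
$G = \frac{3496}{407}$ ($G = 8 - \frac{-46 + 30}{\frac{40 + 16}{-20 - 10} + 29} = 8 - - \frac{16}{\frac{56}{-30} + 29} = 8 - - \frac{16}{56 \left(- \frac{1}{30}\right) + 29} = 8 - - \frac{16}{- \frac{28}{15} + 29} = 8 - - \frac{16}{\frac{407}{15}} = 8 - \left(-16\right) \frac{15}{407} = 8 - - \frac{240}{407} = 8 + \frac{240}{407} = \frac{3496}{407} \approx 8.5897$)
$G - -4191 = \frac{3496}{407} - -4191 = \frac{3496}{407} + 4191 = \frac{1709233}{407}$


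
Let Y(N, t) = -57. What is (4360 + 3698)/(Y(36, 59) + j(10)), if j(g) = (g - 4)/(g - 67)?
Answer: -153102/1085 ≈ -141.11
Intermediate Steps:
j(g) = (-4 + g)/(-67 + g)
(4360 + 3698)/(Y(36, 59) + j(10)) = (4360 + 3698)/(-57 + (-4 + 10)/(-67 + 10)) = 8058/(-57 + 6/(-57)) = 8058/(-57 - 1/57*6) = 8058/(-57 - 2/19) = 8058/(-1085/19) = 8058*(-19/1085) = -153102/1085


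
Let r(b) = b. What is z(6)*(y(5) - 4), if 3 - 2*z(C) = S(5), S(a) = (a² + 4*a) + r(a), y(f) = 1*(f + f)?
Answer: -141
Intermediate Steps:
y(f) = 2*f (y(f) = 1*(2*f) = 2*f)
S(a) = a² + 5*a (S(a) = (a² + 4*a) + a = a² + 5*a)
z(C) = -47/2 (z(C) = 3/2 - 5*(5 + 5)/2 = 3/2 - 5*10/2 = 3/2 - ½*50 = 3/2 - 25 = -47/2)
z(6)*(y(5) - 4) = -47*(2*5 - 4)/2 = -47*(10 - 4)/2 = -47/2*6 = -141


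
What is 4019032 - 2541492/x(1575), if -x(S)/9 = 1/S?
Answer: 448780132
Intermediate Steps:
x(S) = -9/S
4019032 - 2541492/x(1575) = 4019032 - 2541492/((-9/1575)) = 4019032 - 2541492/((-9*1/1575)) = 4019032 - 2541492/(-1/175) = 4019032 - 2541492*(-175) = 4019032 - 1*(-444761100) = 4019032 + 444761100 = 448780132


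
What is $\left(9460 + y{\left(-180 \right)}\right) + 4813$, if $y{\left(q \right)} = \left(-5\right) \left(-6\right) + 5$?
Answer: $14308$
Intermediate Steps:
$y{\left(q \right)} = 35$ ($y{\left(q \right)} = 30 + 5 = 35$)
$\left(9460 + y{\left(-180 \right)}\right) + 4813 = \left(9460 + 35\right) + 4813 = 9495 + 4813 = 14308$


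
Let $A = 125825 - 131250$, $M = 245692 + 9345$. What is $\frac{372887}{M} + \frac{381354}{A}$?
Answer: $- \frac{3072144133}{44631475} \approx -68.834$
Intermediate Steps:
$M = 255037$
$A = -5425$
$\frac{372887}{M} + \frac{381354}{A} = \frac{372887}{255037} + \frac{381354}{-5425} = 372887 \cdot \frac{1}{255037} + 381354 \left(- \frac{1}{5425}\right) = \frac{372887}{255037} - \frac{381354}{5425} = - \frac{3072144133}{44631475}$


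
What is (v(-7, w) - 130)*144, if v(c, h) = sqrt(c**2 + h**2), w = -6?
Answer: -18720 + 144*sqrt(85) ≈ -17392.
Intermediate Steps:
(v(-7, w) - 130)*144 = (sqrt((-7)**2 + (-6)**2) - 130)*144 = (sqrt(49 + 36) - 130)*144 = (sqrt(85) - 130)*144 = (-130 + sqrt(85))*144 = -18720 + 144*sqrt(85)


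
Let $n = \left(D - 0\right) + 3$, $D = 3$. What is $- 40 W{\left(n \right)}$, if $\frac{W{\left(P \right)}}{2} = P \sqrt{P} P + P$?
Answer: $-480 - 2880 \sqrt{6} \approx -7534.5$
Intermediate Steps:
$n = 6$ ($n = \left(3 - 0\right) + 3 = \left(3 + 0\right) + 3 = 3 + 3 = 6$)
$W{\left(P \right)} = 2 P + 2 P^{\frac{5}{2}}$ ($W{\left(P \right)} = 2 \left(P \sqrt{P} P + P\right) = 2 \left(P^{\frac{3}{2}} P + P\right) = 2 \left(P^{\frac{5}{2}} + P\right) = 2 \left(P + P^{\frac{5}{2}}\right) = 2 P + 2 P^{\frac{5}{2}}$)
$- 40 W{\left(n \right)} = - 40 \left(2 \cdot 6 + 2 \cdot 6^{\frac{5}{2}}\right) = - 40 \left(12 + 2 \cdot 36 \sqrt{6}\right) = - 40 \left(12 + 72 \sqrt{6}\right) = -480 - 2880 \sqrt{6}$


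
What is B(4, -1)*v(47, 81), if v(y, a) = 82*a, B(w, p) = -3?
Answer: -19926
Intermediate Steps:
B(4, -1)*v(47, 81) = -246*81 = -3*6642 = -19926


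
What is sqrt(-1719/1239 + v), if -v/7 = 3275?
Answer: I*sqrt(3910530974)/413 ≈ 151.41*I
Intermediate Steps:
v = -22925 (v = -7*3275 = -22925)
sqrt(-1719/1239 + v) = sqrt(-1719/1239 - 22925) = sqrt(-1719*1/1239 - 22925) = sqrt(-573/413 - 22925) = sqrt(-9468598/413) = I*sqrt(3910530974)/413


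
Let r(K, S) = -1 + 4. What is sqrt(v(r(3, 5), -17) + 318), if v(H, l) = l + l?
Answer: 2*sqrt(71) ≈ 16.852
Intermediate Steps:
r(K, S) = 3
v(H, l) = 2*l
sqrt(v(r(3, 5), -17) + 318) = sqrt(2*(-17) + 318) = sqrt(-34 + 318) = sqrt(284) = 2*sqrt(71)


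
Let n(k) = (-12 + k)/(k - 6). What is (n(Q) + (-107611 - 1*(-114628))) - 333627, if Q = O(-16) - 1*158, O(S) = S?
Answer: -9798269/30 ≈ -3.2661e+5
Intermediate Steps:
Q = -174 (Q = -16 - 1*158 = -16 - 158 = -174)
n(k) = (-12 + k)/(-6 + k)
(n(Q) + (-107611 - 1*(-114628))) - 333627 = ((-12 - 174)/(-6 - 174) + (-107611 - 1*(-114628))) - 333627 = (-186/(-180) + (-107611 + 114628)) - 333627 = (-1/180*(-186) + 7017) - 333627 = (31/30 + 7017) - 333627 = 210541/30 - 333627 = -9798269/30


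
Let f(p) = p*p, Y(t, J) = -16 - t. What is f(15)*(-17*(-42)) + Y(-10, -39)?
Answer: 160644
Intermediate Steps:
f(p) = p**2
f(15)*(-17*(-42)) + Y(-10, -39) = 15**2*(-17*(-42)) + (-16 - 1*(-10)) = 225*714 + (-16 + 10) = 160650 - 6 = 160644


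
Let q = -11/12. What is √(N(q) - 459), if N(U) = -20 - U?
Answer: I*√17211/6 ≈ 21.865*I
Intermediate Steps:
q = -11/12 (q = -11*1/12 = -11/12 ≈ -0.91667)
√(N(q) - 459) = √((-20 - 1*(-11/12)) - 459) = √((-20 + 11/12) - 459) = √(-229/12 - 459) = √(-5737/12) = I*√17211/6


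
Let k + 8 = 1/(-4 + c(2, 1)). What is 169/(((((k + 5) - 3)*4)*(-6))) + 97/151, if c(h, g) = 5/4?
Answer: 443669/253680 ≈ 1.7489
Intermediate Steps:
c(h, g) = 5/4 (c(h, g) = 5*(¼) = 5/4)
k = -92/11 (k = -8 + 1/(-4 + 5/4) = -8 + 1/(-11/4) = -8 - 4/11 = -92/11 ≈ -8.3636)
169/(((((k + 5) - 3)*4)*(-6))) + 97/151 = 169/(((((-92/11 + 5) - 3)*4)*(-6))) + 97/151 = 169/((((-37/11 - 3)*4)*(-6))) + 97*(1/151) = 169/((-70/11*4*(-6))) + 97/151 = 169/((-280/11*(-6))) + 97/151 = 169/(1680/11) + 97/151 = 169*(11/1680) + 97/151 = 1859/1680 + 97/151 = 443669/253680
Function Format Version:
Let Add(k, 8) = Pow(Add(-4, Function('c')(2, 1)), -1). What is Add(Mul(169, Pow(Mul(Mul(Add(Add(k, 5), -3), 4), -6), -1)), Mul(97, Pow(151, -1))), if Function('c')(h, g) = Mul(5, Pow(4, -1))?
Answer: Rational(443669, 253680) ≈ 1.7489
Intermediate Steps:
Function('c')(h, g) = Rational(5, 4) (Function('c')(h, g) = Mul(5, Rational(1, 4)) = Rational(5, 4))
k = Rational(-92, 11) (k = Add(-8, Pow(Add(-4, Rational(5, 4)), -1)) = Add(-8, Pow(Rational(-11, 4), -1)) = Add(-8, Rational(-4, 11)) = Rational(-92, 11) ≈ -8.3636)
Add(Mul(169, Pow(Mul(Mul(Add(Add(k, 5), -3), 4), -6), -1)), Mul(97, Pow(151, -1))) = Add(Mul(169, Pow(Mul(Mul(Add(Add(Rational(-92, 11), 5), -3), 4), -6), -1)), Mul(97, Pow(151, -1))) = Add(Mul(169, Pow(Mul(Mul(Add(Rational(-37, 11), -3), 4), -6), -1)), Mul(97, Rational(1, 151))) = Add(Mul(169, Pow(Mul(Mul(Rational(-70, 11), 4), -6), -1)), Rational(97, 151)) = Add(Mul(169, Pow(Mul(Rational(-280, 11), -6), -1)), Rational(97, 151)) = Add(Mul(169, Pow(Rational(1680, 11), -1)), Rational(97, 151)) = Add(Mul(169, Rational(11, 1680)), Rational(97, 151)) = Add(Rational(1859, 1680), Rational(97, 151)) = Rational(443669, 253680)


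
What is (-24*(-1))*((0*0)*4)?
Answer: 0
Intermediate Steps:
(-24*(-1))*((0*0)*4) = 24*(0*4) = 24*0 = 0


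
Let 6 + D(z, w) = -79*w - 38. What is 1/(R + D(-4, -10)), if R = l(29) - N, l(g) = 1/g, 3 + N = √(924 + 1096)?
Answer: 314969/235073232 + 841*√505/235073232 ≈ 0.0014203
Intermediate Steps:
N = -3 + 2*√505 (N = -3 + √(924 + 1096) = -3 + √2020 = -3 + 2*√505 ≈ 41.944)
D(z, w) = -44 - 79*w (D(z, w) = -6 + (-79*w - 38) = -6 + (-38 - 79*w) = -44 - 79*w)
R = 88/29 - 2*√505 (R = 1/29 - (-3 + 2*√505) = 1/29 + (3 - 2*√505) = 88/29 - 2*√505 ≈ -41.910)
1/(R + D(-4, -10)) = 1/((88/29 - 2*√505) + (-44 - 79*(-10))) = 1/((88/29 - 2*√505) + (-44 + 790)) = 1/((88/29 - 2*√505) + 746) = 1/(21722/29 - 2*√505)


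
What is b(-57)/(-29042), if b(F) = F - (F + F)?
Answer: -57/29042 ≈ -0.0019627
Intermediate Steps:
b(F) = -F (b(F) = F - 2*F = -F)
b(-57)/(-29042) = -1*(-57)/(-29042) = 57*(-1/29042) = -57/29042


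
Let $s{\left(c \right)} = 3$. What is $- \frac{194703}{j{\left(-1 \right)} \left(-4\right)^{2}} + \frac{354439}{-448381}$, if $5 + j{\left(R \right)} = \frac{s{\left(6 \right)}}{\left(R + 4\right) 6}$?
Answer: $\frac{261821147681}{104024392} \approx 2516.9$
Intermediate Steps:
$j{\left(R \right)} = -5 + \frac{3}{24 + 6 R}$ ($j{\left(R \right)} = -5 + \frac{3}{\left(R + 4\right) 6} = -5 + \frac{3}{\left(4 + R\right) 6} = -5 + \frac{3}{24 + 6 R}$)
$- \frac{194703}{j{\left(-1 \right)} \left(-4\right)^{2}} + \frac{354439}{-448381} = - \frac{194703}{\frac{-39 - -10}{2 \left(4 - 1\right)} \left(-4\right)^{2}} + \frac{354439}{-448381} = - \frac{194703}{\frac{-39 + 10}{2 \cdot 3} \cdot 16} + 354439 \left(- \frac{1}{448381}\right) = - \frac{194703}{\frac{1}{2} \cdot \frac{1}{3} \left(-29\right) 16} - \frac{354439}{448381} = - \frac{194703}{\left(- \frac{29}{6}\right) 16} - \frac{354439}{448381} = - \frac{194703}{- \frac{232}{3}} - \frac{354439}{448381} = \left(-194703\right) \left(- \frac{3}{232}\right) - \frac{354439}{448381} = \frac{584109}{232} - \frac{354439}{448381} = \frac{261821147681}{104024392}$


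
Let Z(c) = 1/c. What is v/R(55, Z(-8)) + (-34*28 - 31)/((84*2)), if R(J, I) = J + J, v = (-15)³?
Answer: -67513/1848 ≈ -36.533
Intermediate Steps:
v = -3375
R(J, I) = 2*J
v/R(55, Z(-8)) + (-34*28 - 31)/((84*2)) = -3375/(2*55) + (-34*28 - 31)/((84*2)) = -3375/110 + (-952 - 31)/168 = -3375*1/110 - 983*1/168 = -675/22 - 983/168 = -67513/1848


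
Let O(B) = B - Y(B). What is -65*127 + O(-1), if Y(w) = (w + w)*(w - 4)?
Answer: -8266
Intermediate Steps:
Y(w) = 2*w*(-4 + w) (Y(w) = (2*w)*(-4 + w) = 2*w*(-4 + w))
O(B) = B - 2*B*(-4 + B)
-65*127 + O(-1) = -65*127 - (9 - 2*(-1)) = -8255 - (9 + 2) = -8255 - 1*11 = -8255 - 11 = -8266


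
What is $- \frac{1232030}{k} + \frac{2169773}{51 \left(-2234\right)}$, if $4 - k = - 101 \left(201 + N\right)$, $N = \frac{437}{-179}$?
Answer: $- \frac{16458363901807}{204537620886} \approx -80.466$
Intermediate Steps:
$N = - \frac{437}{179}$ ($N = 437 \left(- \frac{1}{179}\right) = - \frac{437}{179} \approx -2.4413$)
$k = \frac{3590458}{179}$ ($k = 4 - - 101 \left(201 - \frac{437}{179}\right) = 4 - \left(-101\right) \frac{35542}{179} = 4 - - \frac{3589742}{179} = 4 + \frac{3589742}{179} = \frac{3590458}{179} \approx 20058.0$)
$- \frac{1232030}{k} + \frac{2169773}{51 \left(-2234\right)} = - \frac{1232030}{\frac{3590458}{179}} + \frac{2169773}{51 \left(-2234\right)} = \left(-1232030\right) \frac{179}{3590458} + \frac{2169773}{-113934} = - \frac{110266685}{1795229} + 2169773 \left(- \frac{1}{113934}\right) = - \frac{110266685}{1795229} - \frac{2169773}{113934} = - \frac{16458363901807}{204537620886}$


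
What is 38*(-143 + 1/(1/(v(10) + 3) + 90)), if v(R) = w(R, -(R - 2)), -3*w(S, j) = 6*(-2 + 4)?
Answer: -483588/89 ≈ -5433.6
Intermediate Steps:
w(S, j) = -4 (w(S, j) = -2*(-2 + 4) = -2*2 = -1/3*12 = -4)
v(R) = -4
38*(-143 + 1/(1/(v(10) + 3) + 90)) = 38*(-143 + 1/(1/(-4 + 3) + 90)) = 38*(-143 + 1/(1/(-1) + 90)) = 38*(-143 + 1/(-1 + 90)) = 38*(-143 + 1/89) = 38*(-12726/89) = -483588/89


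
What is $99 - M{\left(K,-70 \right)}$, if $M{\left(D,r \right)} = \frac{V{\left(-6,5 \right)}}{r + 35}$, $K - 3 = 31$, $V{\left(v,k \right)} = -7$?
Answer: $\frac{494}{5} \approx 98.8$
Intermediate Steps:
$K = 34$ ($K = 3 + 31 = 34$)
$M{\left(D,r \right)} = - \frac{7}{35 + r}$ ($M{\left(D,r \right)} = - \frac{7}{r + 35} = - \frac{7}{35 + r}$)
$99 - M{\left(K,-70 \right)} = 99 - - \frac{7}{35 - 70} = 99 - - \frac{7}{-35} = 99 - \left(-7\right) \left(- \frac{1}{35}\right) = 99 - \frac{1}{5} = \frac{494}{5}$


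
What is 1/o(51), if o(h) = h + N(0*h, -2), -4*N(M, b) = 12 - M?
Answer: 1/48 ≈ 0.020833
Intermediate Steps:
N(M, b) = -3 + M/4 (N(M, b) = -(12 - M)/4 = -3 + M/4)
o(h) = -3 + h (o(h) = h + (-3 + (0*h)/4) = h + (-3 + (¼)*0) = h + (-3 + 0) = h - 3 = -3 + h)
1/o(51) = 1/(-3 + 51) = 1/48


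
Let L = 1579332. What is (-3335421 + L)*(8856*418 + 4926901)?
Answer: -15152780959101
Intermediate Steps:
(-3335421 + L)*(8856*418 + 4926901) = (-3335421 + 1579332)*(8856*418 + 4926901) = -1756089*(3701808 + 4926901) = -1756089*8628709 = -15152780959101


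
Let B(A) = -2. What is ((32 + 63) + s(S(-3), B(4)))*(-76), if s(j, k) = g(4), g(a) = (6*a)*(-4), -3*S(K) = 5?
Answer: 76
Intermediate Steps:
S(K) = -5/3 (S(K) = -⅓*5 = -5/3)
g(a) = -24*a
s(j, k) = -96 (s(j, k) = -24*4 = -96)
((32 + 63) + s(S(-3), B(4)))*(-76) = ((32 + 63) - 96)*(-76) = (95 - 96)*(-76) = -1*(-76) = 76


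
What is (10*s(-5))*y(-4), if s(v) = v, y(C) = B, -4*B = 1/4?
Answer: 25/8 ≈ 3.1250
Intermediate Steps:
B = -1/16 (B = -¼/4 = -¼*¼ = -1/16 ≈ -0.062500)
y(C) = -1/16
(10*s(-5))*y(-4) = (10*(-5))*(-1/16) = -50*(-1/16) = 25/8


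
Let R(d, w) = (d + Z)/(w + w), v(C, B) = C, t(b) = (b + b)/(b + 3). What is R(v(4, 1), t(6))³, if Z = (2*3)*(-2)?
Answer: -27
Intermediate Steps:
t(b) = 2*b/(3 + b) (t(b) = (2*b)/(3 + b) = 2*b/(3 + b))
Z = -12 (Z = 6*(-2) = -12)
R(d, w) = (-12 + d)/(2*w) (R(d, w) = (d - 12)/(w + w) = (-12 + d)/((2*w)) = (-12 + d)*(1/(2*w)) = (-12 + d)/(2*w))
R(v(4, 1), t(6))³ = ((-12 + 4)/(2*((2*6/(3 + 6)))))³ = ((½)*(-8)/(2*6/9))³ = ((½)*(-8)/(2*6*(⅑)))³ = ((½)*(-8)/(4/3))³ = ((½)*(¾)*(-8))³ = (-3)³ = -27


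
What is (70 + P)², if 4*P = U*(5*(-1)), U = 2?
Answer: 18225/4 ≈ 4556.3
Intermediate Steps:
P = -5/2 (P = (2*(5*(-1)))/4 = (2*(-5))/4 = (¼)*(-10) = -5/2 ≈ -2.5000)
(70 + P)² = (70 - 5/2)² = (135/2)² = 18225/4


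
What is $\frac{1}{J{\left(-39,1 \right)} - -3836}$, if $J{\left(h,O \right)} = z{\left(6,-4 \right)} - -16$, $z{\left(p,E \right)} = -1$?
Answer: $\frac{1}{3851} \approx 0.00025967$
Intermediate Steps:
$J{\left(h,O \right)} = 15$ ($J{\left(h,O \right)} = -1 - -16 = -1 + 16 = 15$)
$\frac{1}{J{\left(-39,1 \right)} - -3836} = \frac{1}{15 - -3836} = \frac{1}{15 + 3836} = \frac{1}{3851}$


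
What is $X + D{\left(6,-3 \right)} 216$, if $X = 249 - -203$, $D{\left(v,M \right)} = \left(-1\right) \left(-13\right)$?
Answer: $3260$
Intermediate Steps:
$D{\left(v,M \right)} = 13$
$X = 452$ ($X = 249 + 203 = 452$)
$X + D{\left(6,-3 \right)} 216 = 452 + 13 \cdot 216 = 452 + 2808 = 3260$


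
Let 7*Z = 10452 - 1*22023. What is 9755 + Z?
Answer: 8102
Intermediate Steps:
Z = -1653 (Z = (10452 - 1*22023)/7 = (10452 - 22023)/7 = (1/7)*(-11571) = -1653)
9755 + Z = 9755 - 1653 = 8102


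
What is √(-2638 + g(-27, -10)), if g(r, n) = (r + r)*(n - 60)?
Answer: √1142 ≈ 33.793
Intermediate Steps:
g(r, n) = 2*r*(-60 + n) (g(r, n) = (2*r)*(-60 + n) = 2*r*(-60 + n))
√(-2638 + g(-27, -10)) = √(-2638 + 2*(-27)*(-60 - 10)) = √(-2638 + 2*(-27)*(-70)) = √(-2638 + 3780) = √1142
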